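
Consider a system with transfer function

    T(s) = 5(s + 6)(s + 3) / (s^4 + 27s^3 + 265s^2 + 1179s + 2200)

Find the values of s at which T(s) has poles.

s = -4 ± 3j, -8, -11

The poles are the roots of the denominator s^4 + 27s^3 + 265s^2 + 1179s + 2200 = 0.
Trying s = -8: the polynomial evaluates to 0, so (s + 8) is a factor.
Dividing out leaves s^3 + 19s^2 + 113s + 275 = 0.
This factors further as (s^2 + 8s + 25)(s + 11) = 0.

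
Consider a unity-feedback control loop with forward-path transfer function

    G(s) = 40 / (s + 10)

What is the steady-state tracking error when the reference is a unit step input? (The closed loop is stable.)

e_ss = 0.2000

G(s) has no poles at the origin.
This is a Type 0 system. Kp = lim_{s→0} G(s) = 40/10 = 4.
e_ss = 1/(1 + Kp) = 1/(1 + 4) = 1/5 ≈ 0.2000.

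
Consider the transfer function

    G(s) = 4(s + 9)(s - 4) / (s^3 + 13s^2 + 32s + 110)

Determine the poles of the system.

The poles are the roots of the denominator s^3 + 13s^2 + 32s + 110 = 0.
Trying s = -11: the polynomial evaluates to 0, so (s + 11) is a factor.
Dividing out leaves s^2 + 2s + 10 = 0.
The quadratic formula then gives s = -1 ± 3j.

s = -1 + 3j, -1 - 3j, -11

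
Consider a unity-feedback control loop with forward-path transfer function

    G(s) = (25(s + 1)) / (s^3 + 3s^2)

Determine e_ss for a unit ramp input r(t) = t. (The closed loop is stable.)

G(s) has 2 poles at the origin.
This is a Type 2 system; for a ramp input the steady-state error is zero.

e_ss = 0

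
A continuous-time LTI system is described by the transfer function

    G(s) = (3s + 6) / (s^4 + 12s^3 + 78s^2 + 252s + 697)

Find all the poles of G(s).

s = -5 + 4j, -5 - 4j, -1 + 4j, -1 - 4j

The poles are the roots of the denominator s^4 + 12s^3 + 78s^2 + 252s + 697 = 0.
No real roots exist; factor into two real quadratics: (s^2 + 10s + 41)(s^2 + 2s + 17) = 0.
Each quadratic gives a conjugate pair via the quadratic formula.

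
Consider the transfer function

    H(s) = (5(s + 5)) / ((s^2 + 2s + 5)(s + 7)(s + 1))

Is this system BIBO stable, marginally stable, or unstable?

The poles can be read from the denominator factors: s = -1 + 2j, -1 - 2j, -7, -1.
Since all poles lie strictly in the left half-plane, the system is stable.

stable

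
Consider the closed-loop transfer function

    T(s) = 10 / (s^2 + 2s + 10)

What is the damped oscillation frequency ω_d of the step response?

ω_d = 3 rad/s

Comparing s^2 + 2s + 10 to s^2 + 2ζωₙs + ωₙ²: ωₙ = √10 ≈ 3.162 rad/s and ζ = 2/(2·√10) ≈ 0.3162.
ζωₙ = 2/2 = 1, so ω_d = ωₙ√(1−ζ²) = √(ωₙ² − (ζωₙ)²) = √(10 − 1²) = √9 = 3 rad/s.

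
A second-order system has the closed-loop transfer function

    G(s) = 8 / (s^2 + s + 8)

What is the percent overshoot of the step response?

%OS ≈ 56.9%

Comparing s^2 + s + 8 to s^2 + 2ζωₙs + ωₙ²: ωₙ = √8 ≈ 2.828 rad/s and ζ = 1/(2·√8) ≈ 0.1768.
%OS = 100·exp(−πζ/√(1−ζ²)) = 100·exp(−π·0.1768/√(1−0.1768²)) ≈ 56.9%.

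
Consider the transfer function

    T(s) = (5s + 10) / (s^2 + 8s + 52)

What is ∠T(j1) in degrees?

∠T(j1) ≈ 17.65°

At s = j1: numerator = 10 + j5, denominator = 51 + j8.
∠T = ∠num − ∠den = 26.565° − (8.9149°) = 17.65°.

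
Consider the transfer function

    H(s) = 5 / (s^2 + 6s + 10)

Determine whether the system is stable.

The poles can be read from the denominator factors: s = -3 ± j.
Since all poles lie strictly in the left half-plane, the system is stable.

stable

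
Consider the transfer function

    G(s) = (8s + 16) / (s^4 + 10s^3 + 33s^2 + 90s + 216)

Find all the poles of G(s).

The poles are the roots of the denominator s^4 + 10s^3 + 33s^2 + 90s + 216 = 0.
Trying s = -4: the polynomial evaluates to 0, so (s + 4) is a factor.
Dividing out leaves s^3 + 6s^2 + 9s + 54 = 0.
This factors further as (s^2 + 9)(s + 6) = 0.

s = -4, 3j, -3j, -6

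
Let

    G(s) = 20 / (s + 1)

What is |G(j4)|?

Substitute s = j4: numerator = 20, denominator = 1 + j4.
|G(j4)| = |20| / |1 + j4| = 20 / 4.1231 ≈ 4.851.

|G(j4)| ≈ 4.851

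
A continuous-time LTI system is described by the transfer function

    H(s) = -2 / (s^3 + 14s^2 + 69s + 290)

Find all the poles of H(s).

s = -10, -2 ± 5j

The poles are the roots of the denominator s^3 + 14s^2 + 69s + 290 = 0.
Trying s = -10: the polynomial evaluates to 0, so (s + 10) is a factor.
Dividing out leaves s^2 + 4s + 29 = 0.
The quadratic formula then gives s = -2 ± 5j.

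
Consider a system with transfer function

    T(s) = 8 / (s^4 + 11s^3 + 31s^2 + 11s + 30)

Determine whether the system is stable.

marginally stable

The denominator s^4 + 11s^3 + 31s^2 + 11s + 30 factors as (s^2 + 1)(s + 5)(s + 6), giving poles at s = j, -j, -5, -6.
Since the simple pole(s) at s = ±j lie on the jω-axis with none in the right half-plane, the system is marginally stable.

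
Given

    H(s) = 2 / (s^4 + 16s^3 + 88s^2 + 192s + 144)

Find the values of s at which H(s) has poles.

s = -6, -2, -2, -6

The poles are the roots of the denominator s^4 + 16s^3 + 88s^2 + 192s + 144 = 0.
Trying s = -6: the polynomial evaluates to 0, so (s + 6) is a factor.
Dividing out leaves s^3 + 10s^2 + 28s + 24 = 0.
This factors further as (s + 2)^2(s + 6) = 0.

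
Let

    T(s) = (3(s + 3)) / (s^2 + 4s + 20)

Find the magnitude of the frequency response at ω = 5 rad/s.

Substitute s = j5: numerator = 9 + j15, denominator = -5 + j20.
|T(j5)| = |9 + j15| / |-5 + j20| = 17.493 / 20.616 ≈ 0.8485.

|T(j5)| ≈ 0.8485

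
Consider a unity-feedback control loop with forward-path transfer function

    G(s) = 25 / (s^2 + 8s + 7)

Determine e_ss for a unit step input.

e_ss = 0.2188

G(s) has no poles at the origin.
This is a Type 0 system. Kp = lim_{s→0} G(s) = 25/7.
e_ss = 1/(1 + Kp) = 1/(1 + 25/7) = 7/32 ≈ 0.2188.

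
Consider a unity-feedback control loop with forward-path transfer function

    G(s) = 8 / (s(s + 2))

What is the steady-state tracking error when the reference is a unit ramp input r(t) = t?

G(s) has one pole at the origin.
This is a Type 1 system. Kv = lim_{s→0} s·G(s) = 8/2 = 4.
e_ss = 1/Kv = 1/(4) = 1/4 ≈ 0.2500.

e_ss = 0.2500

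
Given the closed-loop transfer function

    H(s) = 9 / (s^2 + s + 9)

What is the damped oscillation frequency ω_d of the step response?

ω_d ≈ 2.958 rad/s

Comparing s^2 + s + 9 to s^2 + 2ζωₙs + ωₙ²: ωₙ = 3 rad/s and ζ = 1/(2·3) ≈ 0.1667.
ζωₙ = 1/2 = 0.5, so ω_d = ωₙ√(1−ζ²) = √(ωₙ² − (ζωₙ)²) = √(9 − 0.5²) = √8.75 ≈ 2.958 rad/s.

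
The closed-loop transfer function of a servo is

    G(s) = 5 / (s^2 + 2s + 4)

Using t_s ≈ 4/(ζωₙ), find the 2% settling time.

t_s ≈ 4 s

Comparing s^2 + 2s + 4 to s^2 + 2ζωₙs + ωₙ²: ωₙ = 2 rad/s and ζ = 2/(2·2) = 0.5.
ζωₙ = 2/2 = 1, so t_s ≈ 4/(ζωₙ) = 4/1 = 4 s.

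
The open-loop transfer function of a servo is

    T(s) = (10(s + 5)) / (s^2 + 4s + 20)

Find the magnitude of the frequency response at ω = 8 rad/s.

Substitute s = j8: numerator = 50 + j80, denominator = -44 + j32.
|T(j8)| = |50 + j80| / |-44 + j32| = 94.340 / 54.406 ≈ 1.734.

|T(j8)| ≈ 1.734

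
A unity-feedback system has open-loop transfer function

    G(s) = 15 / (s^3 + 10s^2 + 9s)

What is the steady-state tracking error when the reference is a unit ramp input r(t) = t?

e_ss = 0.6000

G(s) has one pole at the origin.
This is a Type 1 system. Kv = lim_{s→0} s·G(s) = 15/9 = 5/3.
e_ss = 1/Kv = 1/(5/3) = 3/5 ≈ 0.6000.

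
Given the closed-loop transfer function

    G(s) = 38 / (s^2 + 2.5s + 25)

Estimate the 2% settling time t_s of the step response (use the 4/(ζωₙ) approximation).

t_s ≈ 3.200 s

Comparing s^2 + 2.5s + 25 to s^2 + 2ζωₙs + ωₙ²: ωₙ = 5 rad/s and ζ = 2.5/(2·5) = 0.25.
ζωₙ = 2.5/2 = 1.25, so t_s ≈ 4/(ζωₙ) = 4/1.25 = 3.200 s.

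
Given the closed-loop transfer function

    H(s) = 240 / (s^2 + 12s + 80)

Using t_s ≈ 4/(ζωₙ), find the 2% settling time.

Comparing s^2 + 12s + 80 to s^2 + 2ζωₙs + ωₙ²: ωₙ = √80 ≈ 8.944 rad/s and ζ = 12/(2·√80) ≈ 0.6708.
ζωₙ = 12/2 = 6, so t_s ≈ 4/(ζωₙ) = 4/6 ≈ 0.6667 s.

t_s ≈ 0.6667 s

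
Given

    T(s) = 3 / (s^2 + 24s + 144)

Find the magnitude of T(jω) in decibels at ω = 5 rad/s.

|T(j5)|_dB ≈ -35.0 dB

Substitute s = j5: numerator = 3, denominator = 119 + j120.
|T(j5)| = |3| / |119 + j120| = 3 / 169 ≈ 0.01775.
In decibels: 20·log₁₀(0.01775) ≈ -35.0 dB.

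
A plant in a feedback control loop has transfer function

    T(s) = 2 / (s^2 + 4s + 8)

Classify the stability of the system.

The poles can be read from the denominator factors: s = -2 ± 2j.
Since all poles lie strictly in the left half-plane, the system is stable.

stable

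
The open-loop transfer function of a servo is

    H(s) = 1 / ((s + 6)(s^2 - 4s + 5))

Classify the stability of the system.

The poles can be read from the denominator factors: s = -6, 2 + j, 2 - j.
Since the pole(s) at s = 2 + j, 2 - j lie in the right half-plane, the system is unstable.

unstable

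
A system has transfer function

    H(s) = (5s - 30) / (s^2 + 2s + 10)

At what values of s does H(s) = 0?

Set the numerator to zero: 5s - 30 = 0, i.e. 5·(s - 6) = 0.
So s = 6.

s = 6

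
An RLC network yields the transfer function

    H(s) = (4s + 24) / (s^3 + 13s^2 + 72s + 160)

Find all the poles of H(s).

s = -4 + 4j, -4 - 4j, -5

The poles are the roots of the denominator s^3 + 13s^2 + 72s + 160 = 0.
Trying s = -5: the polynomial evaluates to 0, so (s + 5) is a factor.
Dividing out leaves s^2 + 8s + 32 = 0.
The quadratic formula then gives s = -4 ± 4j.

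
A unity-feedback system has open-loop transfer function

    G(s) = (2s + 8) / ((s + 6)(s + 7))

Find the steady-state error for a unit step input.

G(s) has no poles at the origin.
This is a Type 0 system. Kp = lim_{s→0} G(s) = 8/42 = 4/21.
e_ss = 1/(1 + Kp) = 1/(1 + 4/21) = 21/25 ≈ 0.8400.

e_ss = 0.8400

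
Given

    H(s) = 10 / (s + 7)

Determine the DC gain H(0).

Set s = 0: H(0) = (10) / (7) = 10/7.

H(0) = 10/7 ≈ 1.429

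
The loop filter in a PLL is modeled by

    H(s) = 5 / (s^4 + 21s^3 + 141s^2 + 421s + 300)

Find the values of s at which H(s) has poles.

s = -4 ± 3j, -1, -12

The poles are the roots of the denominator s^4 + 21s^3 + 141s^2 + 421s + 300 = 0.
Trying s = -1: the polynomial evaluates to 0, so (s + 1) is a factor.
Dividing out leaves s^3 + 20s^2 + 121s + 300 = 0.
This factors further as (s^2 + 8s + 25)(s + 12) = 0.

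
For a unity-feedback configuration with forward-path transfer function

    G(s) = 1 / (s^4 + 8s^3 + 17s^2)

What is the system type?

The denominator has 2 factors of s at the origin (free integrators), so this is a Type 2 system.

Type 2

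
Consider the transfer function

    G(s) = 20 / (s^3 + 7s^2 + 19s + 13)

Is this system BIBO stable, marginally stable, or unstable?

stable

The denominator s^3 + 7s^2 + 19s + 13 factors as (s^2 + 6s + 13)(s + 1), giving poles at s = -3 + 2j, -3 - 2j, -1.
Since all poles lie strictly in the left half-plane, the system is stable.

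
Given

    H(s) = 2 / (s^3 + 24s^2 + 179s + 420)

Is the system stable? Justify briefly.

stable

The denominator s^3 + 24s^2 + 179s + 420 factors as (s + 5)(s + 7)(s + 12), giving poles at s = -5, -7, -12.
Since all poles lie strictly in the left half-plane, the system is stable.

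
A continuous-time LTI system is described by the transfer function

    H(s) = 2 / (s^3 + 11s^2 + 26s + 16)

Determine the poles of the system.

s = -1, -8, -2

The poles are the roots of the denominator s^3 + 11s^2 + 26s + 16 = 0.
Trying s = -1: the polynomial evaluates to 0, so (s + 1) is a factor.
Dividing out leaves s^2 + 10s + 16 = 0.
Factoring the quadratic: (s + 8)(s + 2) = 0.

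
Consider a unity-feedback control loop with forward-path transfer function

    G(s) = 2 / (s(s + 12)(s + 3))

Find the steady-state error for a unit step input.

G(s) has one pole at the origin.
This is a Type 1 system; for a step input the steady-state error is zero.

e_ss = 0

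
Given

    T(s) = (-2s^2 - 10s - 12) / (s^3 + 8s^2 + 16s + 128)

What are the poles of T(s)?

s = ±4j, -8

The poles are the roots of the denominator s^3 + 8s^2 + 16s + 128 = 0.
Trying s = -8: the polynomial evaluates to 0, so (s + 8) is a factor.
Dividing out leaves s^2 + 16 = 0.
The quadratic formula then gives s = 0 ± 4j.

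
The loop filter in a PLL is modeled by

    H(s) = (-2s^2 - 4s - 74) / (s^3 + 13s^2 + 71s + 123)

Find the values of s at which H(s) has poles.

The poles are the roots of the denominator s^3 + 13s^2 + 71s + 123 = 0.
Trying s = -3: the polynomial evaluates to 0, so (s + 3) is a factor.
Dividing out leaves s^2 + 10s + 41 = 0.
The quadratic formula then gives s = -5 ± 4j.

s = -5 ± 4j, -3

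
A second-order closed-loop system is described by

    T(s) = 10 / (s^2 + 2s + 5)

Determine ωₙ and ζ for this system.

Compare the denominator to the standard form s^2 + 2ζωₙs + ωₙ².
ωₙ² = 5, so ωₙ = √5 ≈ 2.236 rad/s.
2ζωₙ = 2, so ζ = 2/(2·√5) ≈ 0.4472.

ωₙ ≈ 2.236 rad/s, ζ ≈ 0.4472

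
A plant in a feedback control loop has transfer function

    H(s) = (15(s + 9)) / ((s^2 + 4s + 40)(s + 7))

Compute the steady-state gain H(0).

H(0) = 27/56 ≈ 0.4821

At s = 0 each factor (s + a) contributes a and each (s^2 + bs + c) contributes c.
H(0) = 15·(9) / ((40) · (7)) = 135/280 = 27/56.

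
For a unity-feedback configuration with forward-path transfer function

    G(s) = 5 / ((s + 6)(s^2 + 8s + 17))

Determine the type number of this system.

Type 0

The denominator has no factor of s at the origin — no free integrator — so this is a Type 0 system.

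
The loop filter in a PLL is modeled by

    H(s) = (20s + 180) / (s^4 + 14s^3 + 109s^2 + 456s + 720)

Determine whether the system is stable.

The denominator s^4 + 14s^3 + 109s^2 + 456s + 720 factors as (s^2 + 6s + 45)(s + 4)^2, giving poles at s = -3 ± 6j, -4, -4.
Since all poles lie strictly in the left half-plane, the system is stable.

stable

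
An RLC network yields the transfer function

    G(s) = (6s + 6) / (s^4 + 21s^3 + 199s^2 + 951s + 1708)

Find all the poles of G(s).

The poles are the roots of the denominator s^4 + 21s^3 + 199s^2 + 951s + 1708 = 0.
Trying s = -4: the polynomial evaluates to 0, so (s + 4) is a factor.
Dividing out leaves s^3 + 17s^2 + 131s + 427 = 0.
This factors further as (s^2 + 10s + 61)(s + 7) = 0.

s = -5 ± 6j, -4, -7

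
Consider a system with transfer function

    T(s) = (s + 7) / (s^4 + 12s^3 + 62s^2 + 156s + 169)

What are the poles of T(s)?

The poles are the roots of the denominator s^4 + 12s^3 + 62s^2 + 156s + 169 = 0.
No real roots exist; factor into two real quadratics: (s^2 + 6s + 13)(s^2 + 6s + 13) = 0.
Each quadratic gives a conjugate pair via the quadratic formula.

s = -3 ± 2j, -3 ± 2j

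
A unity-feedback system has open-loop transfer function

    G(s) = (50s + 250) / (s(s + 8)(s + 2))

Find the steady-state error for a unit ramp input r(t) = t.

e_ss = 0.06400

G(s) has one pole at the origin.
This is a Type 1 system. Kv = lim_{s→0} s·G(s) = 250/16 = 125/8.
e_ss = 1/Kv = 1/(125/8) = 8/125 ≈ 0.06400.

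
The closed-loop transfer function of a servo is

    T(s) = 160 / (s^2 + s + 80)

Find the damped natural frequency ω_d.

ω_d ≈ 8.930 rad/s

Comparing s^2 + s + 80 to s^2 + 2ζωₙs + ωₙ²: ωₙ = √80 ≈ 8.944 rad/s and ζ = 1/(2·√80) ≈ 0.05590.
ζωₙ = 1/2 = 0.5, so ω_d = ωₙ√(1−ζ²) = √(ωₙ² − (ζωₙ)²) = √(80 − 0.5²) = √79.75 ≈ 8.930 rad/s.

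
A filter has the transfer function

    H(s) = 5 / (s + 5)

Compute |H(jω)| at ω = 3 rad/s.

Substitute s = j3: numerator = 5, denominator = 5 + j3.
|H(j3)| = |5| / |5 + j3| = 5 / 5.8310 ≈ 0.8575.

|H(j3)| ≈ 0.8575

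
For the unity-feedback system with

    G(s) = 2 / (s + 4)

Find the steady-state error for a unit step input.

e_ss = 0.6667

G(s) has no poles at the origin.
This is a Type 0 system. Kp = lim_{s→0} G(s) = 2/4 = 1/2.
e_ss = 1/(1 + Kp) = 1/(1 + 1/2) = 2/3 ≈ 0.6667.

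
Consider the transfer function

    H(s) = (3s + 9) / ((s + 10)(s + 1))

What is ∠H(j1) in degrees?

∠H(j1) ≈ -32.28°

At s = j1: numerator = 9 + j3, denominator = 9 + j11.
∠H = ∠num − ∠den = 18.435° − (50.711°) = -32.28°.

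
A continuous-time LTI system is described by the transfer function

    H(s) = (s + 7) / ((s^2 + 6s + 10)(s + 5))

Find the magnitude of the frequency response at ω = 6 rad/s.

Substitute s = j6: numerator = 7 + j6, denominator = -346 + j24.
|H(j6)| = |7 + j6| / |-346 + j24| = 9.2195 / 346.83 ≈ 0.02658.

|H(j6)| ≈ 0.02658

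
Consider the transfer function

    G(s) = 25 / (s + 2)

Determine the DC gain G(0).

Set s = 0: G(0) = (25) / (2) = 25/2.

G(0) = 25/2 ≈ 12.50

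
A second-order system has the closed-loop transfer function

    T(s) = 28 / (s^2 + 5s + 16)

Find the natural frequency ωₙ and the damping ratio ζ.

Compare the denominator to the standard form s^2 + 2ζωₙs + ωₙ².
ωₙ² = 16, so ωₙ = 4 rad/s.
2ζωₙ = 5, so ζ = 5/(2·4) = 0.625.
With ζ = 0.625 the response is underdamped.

ωₙ = 4 rad/s, ζ = 0.625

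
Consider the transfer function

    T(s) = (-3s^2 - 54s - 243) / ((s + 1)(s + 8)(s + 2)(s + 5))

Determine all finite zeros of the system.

s = -9, -9

Set the numerator to zero: -3s^2 - 54s - 243 = 0, i.e. -3·(s^2 + 18s + 81) = 0.
Factoring: (s + 9)^2 = 0.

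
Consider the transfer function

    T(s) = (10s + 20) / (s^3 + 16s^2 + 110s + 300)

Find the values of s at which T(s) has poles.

The poles are the roots of the denominator s^3 + 16s^2 + 110s + 300 = 0.
Trying s = -6: the polynomial evaluates to 0, so (s + 6) is a factor.
Dividing out leaves s^2 + 10s + 50 = 0.
The quadratic formula then gives s = -5 ± 5j.

s = -5 + 5j, -5 - 5j, -6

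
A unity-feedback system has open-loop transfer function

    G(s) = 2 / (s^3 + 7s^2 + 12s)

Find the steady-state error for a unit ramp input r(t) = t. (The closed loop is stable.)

e_ss = 6

G(s) has one pole at the origin.
This is a Type 1 system. Kv = lim_{s→0} s·G(s) = 2/12 = 1/6.
e_ss = 1/Kv = 1/(1/6) = 6.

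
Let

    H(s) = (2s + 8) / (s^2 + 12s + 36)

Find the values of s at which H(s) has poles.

The poles are the roots of the denominator s^2 + 12s + 36 = 0.
Factoring: (s + 6)^2 = 0, so s = -6 and s = -6.

s = -6, -6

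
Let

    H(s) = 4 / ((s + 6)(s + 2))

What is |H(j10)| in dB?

|H(j10)|_dB ≈ -29.5 dB

Substitute s = j10: numerator = 4, denominator = -88 + j80.
|H(j10)| = |4| / |-88 + j80| = 4 / 118.93 ≈ 0.03363.
In decibels: 20·log₁₀(0.03363) ≈ -29.5 dB.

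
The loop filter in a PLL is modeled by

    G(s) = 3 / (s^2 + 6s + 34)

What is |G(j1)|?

Substitute s = j1: numerator = 3, denominator = 33 + j6.
|G(j1)| = |3| / |33 + j6| = 3 / 33.541 ≈ 0.08944.

|G(j1)| ≈ 0.08944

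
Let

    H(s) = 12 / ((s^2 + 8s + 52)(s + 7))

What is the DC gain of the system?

H(0) = 3/91 ≈ 0.03297

At s = 0 each factor (s + a) contributes a and each (s^2 + bs + c) contributes c.
H(0) = 12·1 / ((52) · (7)) = 12/364 = 3/91.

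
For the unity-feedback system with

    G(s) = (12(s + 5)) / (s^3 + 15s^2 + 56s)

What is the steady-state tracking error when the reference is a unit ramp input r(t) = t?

G(s) has one pole at the origin.
This is a Type 1 system. Kv = lim_{s→0} s·G(s) = 60/56 = 15/14.
e_ss = 1/Kv = 1/(15/14) = 14/15 ≈ 0.9333.

e_ss = 0.9333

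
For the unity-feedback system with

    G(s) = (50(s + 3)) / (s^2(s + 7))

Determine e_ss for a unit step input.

e_ss = 0

G(s) has 2 poles at the origin.
This is a Type 2 system; for a step input the steady-state error is zero.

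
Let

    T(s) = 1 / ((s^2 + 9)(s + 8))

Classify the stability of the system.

The poles can be read from the denominator factors: s = ±3j, -8.
Since the simple pole(s) at s = 3j, -3j lie on the jω-axis with none in the right half-plane, the system is marginally stable.

marginally stable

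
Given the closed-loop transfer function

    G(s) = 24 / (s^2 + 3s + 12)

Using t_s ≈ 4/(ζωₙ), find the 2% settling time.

t_s ≈ 2.667 s

Comparing s^2 + 3s + 12 to s^2 + 2ζωₙs + ωₙ²: ωₙ = √12 ≈ 3.464 rad/s and ζ = 3/(2·√12) ≈ 0.4330.
ζωₙ = 3/2 = 1.5, so t_s ≈ 4/(ζωₙ) = 4/1.5 ≈ 2.667 s.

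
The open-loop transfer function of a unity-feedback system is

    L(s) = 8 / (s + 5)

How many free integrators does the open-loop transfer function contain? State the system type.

The denominator has no factor of s at the origin — no free integrator — so this is a Type 0 system.

Type 0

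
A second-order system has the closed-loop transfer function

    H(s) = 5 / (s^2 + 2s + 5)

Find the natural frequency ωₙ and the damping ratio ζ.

ωₙ ≈ 2.236 rad/s, ζ ≈ 0.4472

Compare the denominator to the standard form s^2 + 2ζωₙs + ωₙ².
ωₙ² = 5, so ωₙ = √5 ≈ 2.236 rad/s.
2ζωₙ = 2, so ζ = 2/(2·√5) ≈ 0.4472.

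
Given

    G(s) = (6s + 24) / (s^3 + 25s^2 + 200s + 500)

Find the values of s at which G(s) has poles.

s = -10, -10, -5

The poles are the roots of the denominator s^3 + 25s^2 + 200s + 500 = 0.
Trying s = -10: the polynomial evaluates to 0, so (s + 10) is a factor.
Dividing out leaves s^2 + 15s + 50 = 0.
Factoring the quadratic: (s + 10)(s + 5) = 0.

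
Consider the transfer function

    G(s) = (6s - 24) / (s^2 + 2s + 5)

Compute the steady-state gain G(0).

G(0) = -24/5 ≈ -4.800

Set s = 0: G(0) = (-24) / (5) = -24/5.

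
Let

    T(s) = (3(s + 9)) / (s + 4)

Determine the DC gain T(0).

Set s = 0: T(0) = (27) / (4) = 27/4.

T(0) = 27/4 ≈ 6.750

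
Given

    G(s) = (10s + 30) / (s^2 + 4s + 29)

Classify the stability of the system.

stable

The denominator s^2 + 4s + 29 factors as (s^2 + 4s + 29), giving poles at s = -2 ± 5j.
Since all poles lie strictly in the left half-plane, the system is stable.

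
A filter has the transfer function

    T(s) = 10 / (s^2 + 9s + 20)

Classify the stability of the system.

The denominator s^2 + 9s + 20 factors as (s + 4)(s + 5), giving poles at s = -4, -5.
Since all poles lie strictly in the left half-plane, the system is stable.

stable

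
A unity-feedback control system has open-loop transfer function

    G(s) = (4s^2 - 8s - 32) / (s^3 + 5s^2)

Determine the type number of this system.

Type 2

Factor s from the denominator: s^3 + 5s^2 = s^2·(s + 5).
There are 2 poles at the origin, so the system is Type 2.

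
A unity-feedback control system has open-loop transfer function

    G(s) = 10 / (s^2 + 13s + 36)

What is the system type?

Type 0

The denominator has no factor of s at the origin — no free integrator — so this is a Type 0 system.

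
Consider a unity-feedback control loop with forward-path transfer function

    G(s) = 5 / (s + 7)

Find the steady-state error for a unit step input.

e_ss = 0.5833

G(s) has no poles at the origin.
This is a Type 0 system. Kp = lim_{s→0} G(s) = 5/7.
e_ss = 1/(1 + Kp) = 1/(1 + 5/7) = 7/12 ≈ 0.5833.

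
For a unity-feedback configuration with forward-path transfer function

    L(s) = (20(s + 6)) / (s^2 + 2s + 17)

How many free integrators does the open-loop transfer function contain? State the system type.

The denominator has no factor of s at the origin — no free integrator — so this is a Type 0 system.

Type 0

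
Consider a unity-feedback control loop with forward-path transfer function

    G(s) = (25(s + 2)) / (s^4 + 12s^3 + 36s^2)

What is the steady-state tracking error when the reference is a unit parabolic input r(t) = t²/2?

G(s) has 2 poles at the origin.
This is a Type 2 system. Ka = lim_{s→0} s^2·G(s) = 50/36 = 25/18.
e_ss = 1/Ka = 1/(25/18) = 18/25 ≈ 0.7200.

e_ss = 0.7200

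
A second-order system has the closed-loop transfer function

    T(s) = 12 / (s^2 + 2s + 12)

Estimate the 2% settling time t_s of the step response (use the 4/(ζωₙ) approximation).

Comparing s^2 + 2s + 12 to s^2 + 2ζωₙs + ωₙ²: ωₙ = √12 ≈ 3.464 rad/s and ζ = 2/(2·√12) ≈ 0.2887.
ζωₙ = 2/2 = 1, so t_s ≈ 4/(ζωₙ) = 4/1 = 4 s.

t_s ≈ 4 s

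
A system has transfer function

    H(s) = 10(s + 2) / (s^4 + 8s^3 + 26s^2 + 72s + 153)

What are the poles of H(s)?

s = ±3j, -4 ± j

The poles are the roots of the denominator s^4 + 8s^3 + 26s^2 + 72s + 153 = 0.
No real roots exist; factor into two real quadratics: (s^2 + 9)(s^2 + 8s + 17) = 0.
Each quadratic gives a conjugate pair via the quadratic formula.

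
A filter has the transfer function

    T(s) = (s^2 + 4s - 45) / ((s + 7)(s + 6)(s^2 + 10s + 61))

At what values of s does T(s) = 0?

Set the numerator to zero: s^2 + 4s - 45 = 0.
Factoring: (s + 9)(s - 5) = 0.

s = -9, 5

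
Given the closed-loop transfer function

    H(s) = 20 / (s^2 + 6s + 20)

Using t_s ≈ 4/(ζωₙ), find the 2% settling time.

t_s ≈ 1.333 s

Comparing s^2 + 6s + 20 to s^2 + 2ζωₙs + ωₙ²: ωₙ = √20 ≈ 4.472 rad/s and ζ = 6/(2·√20) ≈ 0.6708.
ζωₙ = 6/2 = 3, so t_s ≈ 4/(ζωₙ) = 4/3 ≈ 1.333 s.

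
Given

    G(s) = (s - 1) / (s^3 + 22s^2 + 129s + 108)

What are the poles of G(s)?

The poles are the roots of the denominator s^3 + 22s^2 + 129s + 108 = 0.
Trying s = -1: the polynomial evaluates to 0, so (s + 1) is a factor.
Dividing out leaves s^2 + 21s + 108 = 0.
Factoring the quadratic: (s + 9)(s + 12) = 0.

s = -1, -9, -12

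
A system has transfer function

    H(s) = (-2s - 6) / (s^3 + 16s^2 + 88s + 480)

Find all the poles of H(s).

The poles are the roots of the denominator s^3 + 16s^2 + 88s + 480 = 0.
Trying s = -12: the polynomial evaluates to 0, so (s + 12) is a factor.
Dividing out leaves s^2 + 4s + 40 = 0.
The quadratic formula then gives s = -2 ± 6j.

s = -2 ± 6j, -12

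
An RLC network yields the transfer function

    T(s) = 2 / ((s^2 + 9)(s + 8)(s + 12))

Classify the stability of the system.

marginally stable

The poles can be read from the denominator factors: s = ±3j, -8, -12.
Since the simple pole(s) at s = ±3j lie on the jω-axis with none in the right half-plane, the system is marginally stable.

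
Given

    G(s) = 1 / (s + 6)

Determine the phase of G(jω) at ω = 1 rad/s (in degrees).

At s = j1: numerator = 1, denominator = 6 + j1.
∠G = ∠num − ∠den = 0° − (9.4623°) = -9.462°.

∠G(j1) ≈ -9.462°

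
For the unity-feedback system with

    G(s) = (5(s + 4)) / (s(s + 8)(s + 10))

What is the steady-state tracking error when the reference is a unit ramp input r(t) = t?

e_ss = 4

G(s) has one pole at the origin.
This is a Type 1 system. Kv = lim_{s→0} s·G(s) = 20/80 = 1/4.
e_ss = 1/Kv = 1/(1/4) = 4.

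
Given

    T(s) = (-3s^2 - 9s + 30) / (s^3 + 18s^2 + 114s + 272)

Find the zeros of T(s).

s = 2, -5

Set the numerator to zero: -3s^2 - 9s + 30 = 0, i.e. -3·(s^2 + 3s - 10) = 0.
Factoring: (s - 2)(s + 5) = 0.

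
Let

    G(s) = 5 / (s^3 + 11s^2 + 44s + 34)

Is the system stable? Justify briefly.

The denominator s^3 + 11s^2 + 44s + 34 factors as (s + 1)(s^2 + 10s + 34), giving poles at s = -1, -5 + 3j, -5 - 3j.
Since all poles lie strictly in the left half-plane, the system is stable.

stable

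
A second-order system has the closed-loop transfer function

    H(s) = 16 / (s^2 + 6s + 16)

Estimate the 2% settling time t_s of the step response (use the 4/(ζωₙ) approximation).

Comparing s^2 + 6s + 16 to s^2 + 2ζωₙs + ωₙ²: ωₙ = 4 rad/s and ζ = 6/(2·4) = 0.75.
ζωₙ = 6/2 = 3, so t_s ≈ 4/(ζωₙ) = 4/3 ≈ 1.333 s.

t_s ≈ 1.333 s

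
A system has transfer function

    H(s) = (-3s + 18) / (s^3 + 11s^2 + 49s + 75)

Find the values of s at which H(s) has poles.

The poles are the roots of the denominator s^3 + 11s^2 + 49s + 75 = 0.
Trying s = -3: the polynomial evaluates to 0, so (s + 3) is a factor.
Dividing out leaves s^2 + 8s + 25 = 0.
The quadratic formula then gives s = -4 ± 3j.

s = -4 + 3j, -4 - 3j, -3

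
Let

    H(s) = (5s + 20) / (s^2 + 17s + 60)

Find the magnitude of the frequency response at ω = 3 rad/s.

|H(j3)| ≈ 0.3466

Substitute s = j3: numerator = 20 + j15, denominator = 51 + j51.
|H(j3)| = |20 + j15| / |51 + j51| = 25 / 72.125 ≈ 0.3466.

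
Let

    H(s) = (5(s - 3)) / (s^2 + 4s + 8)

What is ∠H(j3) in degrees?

∠H(j3) ≈ 40.24°

At s = j3: numerator = -15 + j15, denominator = -1 + j12.
∠H = ∠num − ∠den = 135° − (94.764°) = 40.24°.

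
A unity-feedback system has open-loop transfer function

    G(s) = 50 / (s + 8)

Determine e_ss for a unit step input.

e_ss = 0.1379

G(s) has no poles at the origin.
This is a Type 0 system. Kp = lim_{s→0} G(s) = 50/8 = 25/4.
e_ss = 1/(1 + Kp) = 1/(1 + 25/4) = 4/29 ≈ 0.1379.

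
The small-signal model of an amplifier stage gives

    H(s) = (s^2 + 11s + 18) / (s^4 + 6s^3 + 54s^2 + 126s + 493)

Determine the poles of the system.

The poles are the roots of the denominator s^4 + 6s^3 + 54s^2 + 126s + 493 = 0.
No real roots exist; factor into two real quadratics: (s^2 + 2s + 17)(s^2 + 4s + 29) = 0.
Each quadratic gives a conjugate pair via the quadratic formula.

s = -1 ± 4j, -2 ± 5j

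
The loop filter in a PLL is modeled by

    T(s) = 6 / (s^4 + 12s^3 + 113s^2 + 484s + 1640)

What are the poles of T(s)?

s = -4 ± 5j, -2 ± 6j

The poles are the roots of the denominator s^4 + 12s^3 + 113s^2 + 484s + 1640 = 0.
No real roots exist; factor into two real quadratics: (s^2 + 8s + 41)(s^2 + 4s + 40) = 0.
Each quadratic gives a conjugate pair via the quadratic formula.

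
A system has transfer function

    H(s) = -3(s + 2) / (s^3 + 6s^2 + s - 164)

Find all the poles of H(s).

The poles are the roots of the denominator s^3 + 6s^2 + s - 164 = 0.
Trying s = 4: the polynomial evaluates to 0, so (s - 4) is a factor.
Dividing out leaves s^2 + 10s + 41 = 0.
The quadratic formula then gives s = -5 ± 4j.

s = -5 ± 4j, 4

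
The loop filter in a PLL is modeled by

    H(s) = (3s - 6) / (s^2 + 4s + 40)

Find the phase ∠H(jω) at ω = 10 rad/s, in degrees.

∠H(j10) ≈ -45°

At s = j10: numerator = -6 + j30, denominator = -60 + j40.
∠H = ∠num − ∠den = 101.31° − (146.31°) = -45°.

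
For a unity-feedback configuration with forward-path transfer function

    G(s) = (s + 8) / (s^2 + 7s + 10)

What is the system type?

The denominator has no factor of s at the origin — no free integrator — so this is a Type 0 system.

Type 0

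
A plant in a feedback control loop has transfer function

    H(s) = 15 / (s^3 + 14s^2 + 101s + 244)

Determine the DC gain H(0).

H(0) = 15/244 ≈ 0.06148

Set s = 0: H(0) = (15) / (244) = 15/244.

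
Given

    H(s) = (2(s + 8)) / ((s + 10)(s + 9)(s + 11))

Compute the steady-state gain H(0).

At s = 0 each factor (s + a) contributes a and each (s^2 + bs + c) contributes c.
H(0) = 2·(8) / ((10) · (9) · (11)) = 16/990 = 8/495.

H(0) = 8/495 ≈ 0.01616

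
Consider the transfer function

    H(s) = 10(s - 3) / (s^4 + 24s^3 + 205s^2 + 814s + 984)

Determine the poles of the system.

The poles are the roots of the denominator s^4 + 24s^3 + 205s^2 + 814s + 984 = 0.
Trying s = -12: the polynomial evaluates to 0, so (s + 12) is a factor.
Dividing out leaves s^3 + 12s^2 + 61s + 82 = 0.
This factors further as (s^2 + 10s + 41)(s + 2) = 0.

s = -5 + 4j, -5 - 4j, -12, -2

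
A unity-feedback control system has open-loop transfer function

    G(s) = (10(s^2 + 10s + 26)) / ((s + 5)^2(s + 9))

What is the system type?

The denominator has no factor of s at the origin — no free integrator — so this is a Type 0 system.

Type 0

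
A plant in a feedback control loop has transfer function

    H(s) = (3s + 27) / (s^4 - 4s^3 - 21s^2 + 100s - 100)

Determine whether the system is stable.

The denominator s^4 - 4s^3 - 21s^2 + 100s - 100 factors as (s - 5)(s - 2)^2(s + 5), giving poles at s = 5, 2, -5, 2.
Since the pole(s) at s = 5, 2, 2 lie in the right half-plane, the system is unstable.

unstable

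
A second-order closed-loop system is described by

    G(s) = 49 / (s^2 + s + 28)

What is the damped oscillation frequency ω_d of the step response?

ω_d ≈ 5.268 rad/s

Comparing s^2 + s + 28 to s^2 + 2ζωₙs + ωₙ²: ωₙ = √28 ≈ 5.292 rad/s and ζ = 1/(2·√28) ≈ 0.09449.
ζωₙ = 1/2 = 0.5, so ω_d = ωₙ√(1−ζ²) = √(ωₙ² − (ζωₙ)²) = √(28 − 0.5²) = √27.75 ≈ 5.268 rad/s.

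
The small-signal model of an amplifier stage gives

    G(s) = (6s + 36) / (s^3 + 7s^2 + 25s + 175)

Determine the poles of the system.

The poles are the roots of the denominator s^3 + 7s^2 + 25s + 175 = 0.
Trying s = -7: the polynomial evaluates to 0, so (s + 7) is a factor.
Dividing out leaves s^2 + 25 = 0.
The quadratic formula then gives s = 0 ± 5j.

s = -7, 5j, -5j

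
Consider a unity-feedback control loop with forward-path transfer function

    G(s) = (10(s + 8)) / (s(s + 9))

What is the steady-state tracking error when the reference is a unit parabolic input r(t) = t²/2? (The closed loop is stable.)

e_ss = ∞

G(s) has one pole at the origin.
This is a Type 1 system; Ka = lim_{s→0} s^2·G(s) = 0, so the steady-state error for a parabola input is infinite.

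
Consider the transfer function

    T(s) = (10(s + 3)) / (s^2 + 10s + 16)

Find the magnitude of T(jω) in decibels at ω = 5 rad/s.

Substitute s = j5: numerator = 30 + j50, denominator = -9 + j50.
|T(j5)| = |30 + j50| / |-9 + j50| = 58.310 / 50.804 ≈ 1.148.
In decibels: 20·log₁₀(1.148) ≈ 1.20 dB.

|T(j5)|_dB ≈ 1.20 dB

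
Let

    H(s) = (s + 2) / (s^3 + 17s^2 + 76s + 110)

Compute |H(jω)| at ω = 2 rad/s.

Substitute s = j2: numerator = 2 + j2, denominator = 42 + j144.
|H(j2)| = |2 + j2| / |42 + j144| = 2.8284 / 150 ≈ 0.01886.

|H(j2)| ≈ 0.01886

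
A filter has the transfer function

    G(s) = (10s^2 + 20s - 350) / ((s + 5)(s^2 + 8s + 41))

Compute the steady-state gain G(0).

Set s = 0: G(0) = (-350) / (205) = -70/41.

G(0) = -70/41 ≈ -1.707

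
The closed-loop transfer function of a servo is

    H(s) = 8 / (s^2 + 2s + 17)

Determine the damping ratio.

Compare the denominator to the standard form s^2 + 2ζωₙs + ωₙ².
ωₙ² = 17, so ωₙ = √17 ≈ 4.123 rad/s.
2ζωₙ = 2, so ζ = 2/(2·√17) ≈ 0.2425.

ζ ≈ 0.2425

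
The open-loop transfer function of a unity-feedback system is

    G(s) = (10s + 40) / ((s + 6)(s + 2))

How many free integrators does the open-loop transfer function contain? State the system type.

Type 0

The denominator has no factor of s at the origin — no free integrator — so this is a Type 0 system.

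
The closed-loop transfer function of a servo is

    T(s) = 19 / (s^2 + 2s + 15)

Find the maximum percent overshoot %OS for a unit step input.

Comparing s^2 + 2s + 15 to s^2 + 2ζωₙs + ωₙ²: ωₙ = √15 ≈ 3.873 rad/s and ζ = 2/(2·√15) ≈ 0.2582.
%OS = 100·exp(−πζ/√(1−ζ²)) = 100·exp(−π·0.2582/√(1−0.2582²)) ≈ 43.2%.

%OS ≈ 43.2%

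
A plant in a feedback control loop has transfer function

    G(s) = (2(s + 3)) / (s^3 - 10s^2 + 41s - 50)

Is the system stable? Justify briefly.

unstable

The denominator s^3 - 10s^2 + 41s - 50 factors as (s^2 - 8s + 25)(s - 2), giving poles at s = 4 ± 3j, 2.
Since the pole(s) at s = 4 + 3j, 4 - 3j, 2 lie in the right half-plane, the system is unstable.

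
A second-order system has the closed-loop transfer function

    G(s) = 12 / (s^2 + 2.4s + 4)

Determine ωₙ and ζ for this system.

ωₙ = 2 rad/s, ζ = 0.6

Compare the denominator to the standard form s^2 + 2ζωₙs + ωₙ².
ωₙ² = 4, so ωₙ = 2 rad/s.
2ζωₙ = 2.4, so ζ = 2.4/(2·2) = 0.6.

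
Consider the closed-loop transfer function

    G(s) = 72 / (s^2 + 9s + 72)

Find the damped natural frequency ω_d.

Comparing s^2 + 9s + 72 to s^2 + 2ζωₙs + ωₙ²: ωₙ = √72 ≈ 8.485 rad/s and ζ = 9/(2·√72) ≈ 0.5303.
ζωₙ = 9/2 = 4.5, so ω_d = ωₙ√(1−ζ²) = √(ωₙ² − (ζωₙ)²) = √(72 − 4.5²) = √51.75 ≈ 7.194 rad/s.

ω_d ≈ 7.194 rad/s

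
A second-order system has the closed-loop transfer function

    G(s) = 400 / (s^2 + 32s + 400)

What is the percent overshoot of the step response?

%OS ≈ 1.52%

Comparing s^2 + 32s + 400 to s^2 + 2ζωₙs + ωₙ²: ωₙ = 20 rad/s and ζ = 32/(2·20) = 0.8.
%OS = 100·exp(−πζ/√(1−ζ²)) = 100·exp(−π·0.8/√(1−0.8²)) ≈ 1.52%.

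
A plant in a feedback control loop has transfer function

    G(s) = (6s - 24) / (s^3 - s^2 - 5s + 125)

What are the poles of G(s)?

s = 3 ± 4j, -5

The poles are the roots of the denominator s^3 - s^2 - 5s + 125 = 0.
Trying s = -5: the polynomial evaluates to 0, so (s + 5) is a factor.
Dividing out leaves s^2 - 6s + 25 = 0.
The quadratic formula then gives s = 3 ± 4j.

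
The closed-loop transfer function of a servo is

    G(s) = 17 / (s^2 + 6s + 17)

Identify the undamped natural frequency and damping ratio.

Compare the denominator to the standard form s^2 + 2ζωₙs + ωₙ².
ωₙ² = 17, so ωₙ = √17 ≈ 4.123 rad/s.
2ζωₙ = 6, so ζ = 6/(2·√17) ≈ 0.7276.

ωₙ ≈ 4.123 rad/s, ζ ≈ 0.7276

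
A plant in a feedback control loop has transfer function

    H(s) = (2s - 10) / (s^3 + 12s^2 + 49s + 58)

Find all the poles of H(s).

The poles are the roots of the denominator s^3 + 12s^2 + 49s + 58 = 0.
Trying s = -2: the polynomial evaluates to 0, so (s + 2) is a factor.
Dividing out leaves s^2 + 10s + 29 = 0.
The quadratic formula then gives s = -5 ± 2j.

s = -5 + 2j, -5 - 2j, -2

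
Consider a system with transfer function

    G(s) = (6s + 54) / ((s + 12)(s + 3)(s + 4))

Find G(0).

G(0) = 3/8 ≈ 0.3750

Set s = 0: G(0) = (54) / (144) = 3/8.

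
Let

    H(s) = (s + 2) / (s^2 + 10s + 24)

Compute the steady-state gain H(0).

Set s = 0: H(0) = (2) / (24) = 1/12.

H(0) = 1/12 ≈ 0.08333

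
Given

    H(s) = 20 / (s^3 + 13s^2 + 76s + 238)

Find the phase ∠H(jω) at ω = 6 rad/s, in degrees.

At s = j6: numerator = 20, denominator = -230 + j240.
∠H = ∠num − ∠den = 0° − (133.78°) = -133.8°.

∠H(j6) ≈ -133.8°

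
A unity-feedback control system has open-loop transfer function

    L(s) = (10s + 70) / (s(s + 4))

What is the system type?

The denominator has 1 factor of s at the origin (free integrator), so this is a Type 1 system.

Type 1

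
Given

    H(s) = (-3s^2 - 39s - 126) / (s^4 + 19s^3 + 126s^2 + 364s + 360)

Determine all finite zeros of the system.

Set the numerator to zero: -3s^2 - 39s - 126 = 0, i.e. -3·(s^2 + 13s + 42) = 0.
Factoring: (s + 7)(s + 6) = 0.

s = -7, -6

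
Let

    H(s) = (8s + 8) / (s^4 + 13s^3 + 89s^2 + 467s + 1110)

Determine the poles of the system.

The poles are the roots of the denominator s^4 + 13s^3 + 89s^2 + 467s + 1110 = 0.
Trying s = -6: the polynomial evaluates to 0, so (s + 6) is a factor.
Dividing out leaves s^3 + 7s^2 + 47s + 185 = 0.
This factors further as (s^2 + 2s + 37)(s + 5) = 0.

s = -1 + 6j, -1 - 6j, -6, -5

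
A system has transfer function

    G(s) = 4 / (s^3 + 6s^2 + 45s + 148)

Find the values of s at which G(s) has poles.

The poles are the roots of the denominator s^3 + 6s^2 + 45s + 148 = 0.
Trying s = -4: the polynomial evaluates to 0, so (s + 4) is a factor.
Dividing out leaves s^2 + 2s + 37 = 0.
The quadratic formula then gives s = -1 ± 6j.

s = -1 ± 6j, -4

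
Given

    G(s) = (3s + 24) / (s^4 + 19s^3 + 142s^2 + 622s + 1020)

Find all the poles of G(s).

The poles are the roots of the denominator s^4 + 19s^3 + 142s^2 + 622s + 1020 = 0.
Trying s = -3: the polynomial evaluates to 0, so (s + 3) is a factor.
Dividing out leaves s^3 + 16s^2 + 94s + 340 = 0.
This factors further as (s^2 + 6s + 34)(s + 10) = 0.

s = -3 + 5j, -3 - 5j, -3, -10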